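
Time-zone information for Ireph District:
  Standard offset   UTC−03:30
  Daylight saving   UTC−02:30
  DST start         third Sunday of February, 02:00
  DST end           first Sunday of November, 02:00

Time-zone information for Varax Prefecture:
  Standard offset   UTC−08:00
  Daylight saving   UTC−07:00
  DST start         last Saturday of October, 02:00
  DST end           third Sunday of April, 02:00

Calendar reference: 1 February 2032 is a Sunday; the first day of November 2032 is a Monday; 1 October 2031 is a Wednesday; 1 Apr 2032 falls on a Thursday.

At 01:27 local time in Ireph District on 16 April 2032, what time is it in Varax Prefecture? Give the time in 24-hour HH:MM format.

20:57

1 February 2032 is a Sunday, so the first Sunday is February 1 and the third is February 15.
1 November 2032 is a Monday, so the first Sunday is November 7.
16 April 2032 falls between 15 February and 7 November, so daylight saving is in effect and Ireph District is at UTC−02:30.
01:27 Ireph District + 2h30m = 03:57 UTC.
1 October 2031 is a Wednesday, so Saturdays fall on 4, 11, 18, 25; the last is October 25.
1 April 2032 is a Thursday, so the first Sunday is April 4 and the third is April 18.
At the standard offset (UTC−08:00), 03:57 UTC − 8h = 19:57 Varax Prefecture standard time (rolling into the previous day, 15 April 2032).
The standard-time date in Varax Prefecture, 15 April 2032, falls between 25 October 2031 and 18 April 2032, so daylight saving is in effect and Varax Prefecture is at UTC−07:00.
03:57 UTC − 7h = 20:57 Varax Prefecture (rolling into the previous day, 15 April 2032).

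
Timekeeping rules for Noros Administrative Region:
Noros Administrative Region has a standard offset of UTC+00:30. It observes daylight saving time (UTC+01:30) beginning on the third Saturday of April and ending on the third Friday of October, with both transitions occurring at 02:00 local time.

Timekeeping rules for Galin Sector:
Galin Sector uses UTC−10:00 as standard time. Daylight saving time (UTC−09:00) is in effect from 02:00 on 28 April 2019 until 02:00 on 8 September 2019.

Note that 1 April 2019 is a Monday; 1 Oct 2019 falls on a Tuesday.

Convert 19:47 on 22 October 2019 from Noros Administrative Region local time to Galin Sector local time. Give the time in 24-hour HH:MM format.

1 April 2019 is a Monday, so the first Saturday is April 6 and the third is April 20.
1 October 2019 is a Tuesday, so the first Friday is October 4 and the third is October 18.
Daylight saving runs 20 April – 18 October; 22 October 2019 is outside that window, so Noros Administrative Region is on standard time at UTC+00:30.
19:47 Noros Administrative Region − 0h30m = 19:17 UTC.
At the standard offset (UTC−10:00), 19:17 UTC − 10h = 09:17 Galin Sector standard time.
Daylight saving runs 28 April – 8 September; the standard-time date in Galin Sector, 22 October 2019, is outside that window, so Galin Sector is on standard time at UTC−10:00.
19:17 UTC − 10h = 09:17 Galin Sector.

09:17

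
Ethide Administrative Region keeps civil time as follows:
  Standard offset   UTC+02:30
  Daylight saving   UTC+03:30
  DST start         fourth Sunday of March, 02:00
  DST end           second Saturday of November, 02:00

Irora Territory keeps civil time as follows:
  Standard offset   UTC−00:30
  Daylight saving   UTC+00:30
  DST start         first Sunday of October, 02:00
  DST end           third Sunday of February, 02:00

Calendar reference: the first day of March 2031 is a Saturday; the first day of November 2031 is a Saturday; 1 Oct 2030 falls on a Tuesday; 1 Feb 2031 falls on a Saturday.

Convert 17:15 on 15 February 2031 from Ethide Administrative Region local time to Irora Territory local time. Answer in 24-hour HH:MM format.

1 March 2031 is a Saturday, so the first Sunday is March 2 and the fourth is March 23.
1 November 2031 is a Saturday, so the first Saturday is November 1 and the second is November 8.
15 February 2031 does not fall between 23 March and 8 November, so daylight saving is not in effect and Ethide Administrative Region is at UTC+02:30.
17:15 Ethide Administrative Region − 2h30m = 14:45 UTC.
1 October 2030 is a Tuesday, so the first Sunday is October 6.
1 February 2031 is a Saturday, so the first Sunday is February 2 and the third is February 16.
At the standard offset (UTC−00:30), 14:45 UTC − 0h30m = 14:15 Irora Territory standard time.
The standard-time date in Irora Territory, 15 February 2031, falls between 6 October 2030 and 16 February 2031, so daylight saving is in effect and Irora Territory is at UTC+00:30.
14:45 UTC + 0h30m = 15:15 Irora Territory.

15:15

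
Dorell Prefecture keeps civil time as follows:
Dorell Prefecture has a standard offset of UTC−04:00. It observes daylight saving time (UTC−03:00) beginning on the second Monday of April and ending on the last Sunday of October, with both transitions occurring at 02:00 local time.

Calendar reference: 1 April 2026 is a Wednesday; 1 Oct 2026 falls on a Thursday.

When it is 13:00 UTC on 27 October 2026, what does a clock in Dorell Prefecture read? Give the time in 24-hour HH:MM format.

09:00

1 April 2026 is a Wednesday, so the first Monday is April 6 and the second is April 13.
1 October 2026 is a Thursday, so Sundays fall on 4, 11, 18, 25; the last is October 25.
At the standard offset (UTC−04:00), 13:00 UTC − 4h = 09:00 Dorell Prefecture standard time.
Daylight saving runs 13 April – 25 October; the standard-time date in Dorell Prefecture, 27 October 2026, is outside that window, so Dorell Prefecture is on standard time at UTC−04:00.
13:00 UTC − 4h = 09:00 local.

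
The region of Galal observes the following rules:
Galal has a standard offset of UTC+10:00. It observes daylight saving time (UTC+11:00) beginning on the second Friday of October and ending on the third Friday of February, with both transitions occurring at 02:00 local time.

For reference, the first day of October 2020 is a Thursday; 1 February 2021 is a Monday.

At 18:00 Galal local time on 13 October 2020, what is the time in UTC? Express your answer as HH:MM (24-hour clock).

07:00

1 October 2020 is a Thursday, so the first Friday is October 2 and the second is October 9.
1 February 2021 is a Monday, so the first Friday is February 5 and the third is February 19.
13 October 2020 falls between 9 October 2020 and 19 February 2021, so daylight saving is in effect and Galal is at UTC+11:00.
18:00 local − 11h = 07:00 UTC.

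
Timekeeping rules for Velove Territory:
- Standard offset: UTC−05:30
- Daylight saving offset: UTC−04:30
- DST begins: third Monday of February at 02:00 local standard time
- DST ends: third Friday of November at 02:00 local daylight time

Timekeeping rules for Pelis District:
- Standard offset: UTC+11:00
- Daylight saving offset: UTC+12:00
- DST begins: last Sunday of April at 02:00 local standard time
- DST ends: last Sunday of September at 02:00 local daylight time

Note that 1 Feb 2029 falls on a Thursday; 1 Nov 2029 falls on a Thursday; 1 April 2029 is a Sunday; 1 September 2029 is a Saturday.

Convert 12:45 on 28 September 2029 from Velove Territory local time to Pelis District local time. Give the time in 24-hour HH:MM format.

1 February 2029 is a Thursday, so the first Monday is February 5 and the third is February 19.
1 November 2029 is a Thursday, so the first Friday is November 2 and the third is November 16.
28 September 2029 falls between 19 February and 16 November, so daylight saving is in effect and Velove Territory is at UTC−04:30.
12:45 Velove Territory + 4h30m = 17:15 UTC.
1 April 2029 is a Sunday, so Sundays fall on 1, 8, 15, 22, 29; the last is April 29.
1 September 2029 is a Saturday, so Sundays fall on 2, 9, 16, 23, 30; the last is September 30.
At the standard offset (UTC+11:00), 17:15 UTC + 11h = 04:15 Pelis District standard time (rolling into the next day, 29 September 2029).
The standard-time date in Pelis District, 29 September 2029, falls between 29 April and 30 September, so daylight saving is in effect and Pelis District is at UTC+12:00.
17:15 UTC + 12h = 05:15 Pelis District (rolling into the next day, 29 September 2029).

05:15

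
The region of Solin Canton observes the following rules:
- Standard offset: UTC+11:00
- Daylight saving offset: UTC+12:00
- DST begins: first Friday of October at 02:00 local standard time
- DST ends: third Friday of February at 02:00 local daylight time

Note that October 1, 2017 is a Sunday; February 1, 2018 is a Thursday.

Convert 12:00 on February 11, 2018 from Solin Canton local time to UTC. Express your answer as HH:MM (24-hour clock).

1 October 2017 is a Sunday, so the first Friday is October 6.
1 February 2018 is a Thursday, so the first Friday is February 2 and the third is February 16.
February 11, 2018 falls between 6 October 2017 and 16 February 2018, so daylight saving is in effect and Solin Canton is at UTC+12:00.
12:00 local − 12h = 00:00 UTC.

00:00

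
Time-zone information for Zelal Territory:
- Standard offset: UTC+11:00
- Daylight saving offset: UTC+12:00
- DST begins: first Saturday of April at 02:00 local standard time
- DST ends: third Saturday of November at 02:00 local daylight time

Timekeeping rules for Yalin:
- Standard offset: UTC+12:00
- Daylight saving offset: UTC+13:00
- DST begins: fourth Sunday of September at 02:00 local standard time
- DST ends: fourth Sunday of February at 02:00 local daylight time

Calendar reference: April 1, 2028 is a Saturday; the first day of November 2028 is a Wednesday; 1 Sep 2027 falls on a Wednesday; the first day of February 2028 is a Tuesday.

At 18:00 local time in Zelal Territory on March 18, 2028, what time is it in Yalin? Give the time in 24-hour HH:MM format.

19:00

1 April 2028 is a Saturday, so the first Saturday is April 1.
1 November 2028 is a Wednesday, so the first Saturday is November 4 and the third is November 18.
March 18, 2028 is outside the daylight-saving period (1 April – 18 November), so Zelal Territory is on standard time, UTC+11:00.
18:00 Zelal Territory − 11h = 07:00 UTC.
1 September 2027 is a Wednesday, so the first Sunday is September 5 and the fourth is September 26.
1 February 2028 is a Tuesday, so the first Sunday is February 6 and the fourth is February 27.
At the standard offset (UTC+12:00), 07:00 UTC + 12h = 19:00 Yalin standard time.
The standard-time date in Yalin, March 18, 2028, is outside the daylight-saving period (26 September 2027 – 27 February 2028), so Yalin is on standard time, UTC+12:00.
07:00 UTC + 12h = 19:00 Yalin.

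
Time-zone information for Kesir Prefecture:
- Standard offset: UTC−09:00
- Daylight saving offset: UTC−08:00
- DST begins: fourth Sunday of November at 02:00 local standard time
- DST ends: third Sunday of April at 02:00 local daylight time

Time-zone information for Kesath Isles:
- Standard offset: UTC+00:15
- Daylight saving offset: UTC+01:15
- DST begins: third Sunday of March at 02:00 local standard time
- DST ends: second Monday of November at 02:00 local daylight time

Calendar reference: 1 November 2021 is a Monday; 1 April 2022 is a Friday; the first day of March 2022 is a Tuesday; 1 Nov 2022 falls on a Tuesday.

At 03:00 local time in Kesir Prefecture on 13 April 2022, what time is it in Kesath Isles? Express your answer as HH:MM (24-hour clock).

1 November 2021 is a Monday, so the first Sunday is November 7 and the fourth is November 28.
1 April 2022 is a Friday, so the first Sunday is April 3 and the third is April 17.
Daylight saving runs 28 November 2021 – 17 April 2022; 13 April 2022 is inside that window, so Kesir Prefecture is at UTC−08:00.
03:00 Kesir Prefecture + 8h = 11:00 UTC.
1 March 2022 is a Tuesday, so the first Sunday is March 6 and the third is March 20.
1 November 2022 is a Tuesday, so the first Monday is November 7 and the second is November 14.
At the standard offset (UTC+00:15), 11:00 UTC + 0h15m = 11:15 Kesath Isles standard time.
The standard-time date in Kesath Isles, 13 April 2022, lies within the daylight-saving period (20 March – 14 November), so Kesath Isles is on daylight time, UTC+01:15.
11:00 UTC + 1h15m = 12:15 Kesath Isles.

12:15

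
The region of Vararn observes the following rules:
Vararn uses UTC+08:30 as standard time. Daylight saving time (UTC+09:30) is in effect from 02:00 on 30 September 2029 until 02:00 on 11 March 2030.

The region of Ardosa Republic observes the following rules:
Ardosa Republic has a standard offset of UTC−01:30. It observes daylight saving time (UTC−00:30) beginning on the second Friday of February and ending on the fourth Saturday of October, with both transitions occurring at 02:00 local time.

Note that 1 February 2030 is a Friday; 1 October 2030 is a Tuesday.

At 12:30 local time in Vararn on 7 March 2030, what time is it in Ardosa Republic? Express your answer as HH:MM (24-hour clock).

02:30

7 March 2030 falls between 30 September 2029 and 11 March 2030, so daylight saving is in effect and Vararn is at UTC+09:30.
12:30 Vararn − 9h30m = 03:00 UTC.
1 February 2030 is a Friday, so the first Friday is February 1 and the second is February 8.
1 October 2030 is a Tuesday, so the first Saturday is October 5 and the fourth is October 26.
At the standard offset (UTC−01:30), 03:00 UTC − 1h30m = 01:30 Ardosa Republic standard time.
The standard-time date in Ardosa Republic, 7 March 2030, falls between 8 February and 26 October, so daylight saving is in effect and Ardosa Republic is at UTC−00:30.
03:00 UTC − 0h30m = 02:30 Ardosa Republic.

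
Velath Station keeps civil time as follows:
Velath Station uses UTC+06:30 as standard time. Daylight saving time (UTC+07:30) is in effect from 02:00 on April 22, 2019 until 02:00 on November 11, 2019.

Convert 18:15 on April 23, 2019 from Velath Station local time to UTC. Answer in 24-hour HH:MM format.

10:45

Daylight saving runs 22 April – 11 November; April 23, 2019 is inside that window, so Velath Station is at UTC+07:30.
18:15 local − 7h30m = 10:45 UTC.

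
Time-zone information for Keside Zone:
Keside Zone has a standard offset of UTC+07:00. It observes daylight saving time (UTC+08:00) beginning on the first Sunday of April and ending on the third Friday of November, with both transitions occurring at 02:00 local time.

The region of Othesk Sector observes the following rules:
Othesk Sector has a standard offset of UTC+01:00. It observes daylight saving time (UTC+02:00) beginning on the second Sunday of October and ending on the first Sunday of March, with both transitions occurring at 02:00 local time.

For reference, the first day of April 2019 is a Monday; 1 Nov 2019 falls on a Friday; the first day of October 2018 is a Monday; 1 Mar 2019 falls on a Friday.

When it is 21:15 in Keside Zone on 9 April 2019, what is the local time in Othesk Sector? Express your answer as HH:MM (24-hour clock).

14:15

1 April 2019 is a Monday, so the first Sunday is April 7.
1 November 2019 is a Friday, so the first Friday is November 1 and the third is November 15.
9 April 2019 falls between 7 April and 15 November, so daylight saving is in effect and Keside Zone is at UTC+08:00.
21:15 Keside Zone − 8h = 13:15 UTC.
1 October 2018 is a Monday, so the first Sunday is October 7 and the second is October 14.
1 March 2019 is a Friday, so the first Sunday is March 3.
At the standard offset (UTC+01:00), 13:15 UTC + 1h = 14:15 Othesk Sector standard time.
Daylight saving runs 14 October 2018 – 3 March 2019; the standard-time date in Othesk Sector, 9 April 2019, is outside that window, so Othesk Sector is on standard time at UTC+01:00.
13:15 UTC + 1h = 14:15 Othesk Sector.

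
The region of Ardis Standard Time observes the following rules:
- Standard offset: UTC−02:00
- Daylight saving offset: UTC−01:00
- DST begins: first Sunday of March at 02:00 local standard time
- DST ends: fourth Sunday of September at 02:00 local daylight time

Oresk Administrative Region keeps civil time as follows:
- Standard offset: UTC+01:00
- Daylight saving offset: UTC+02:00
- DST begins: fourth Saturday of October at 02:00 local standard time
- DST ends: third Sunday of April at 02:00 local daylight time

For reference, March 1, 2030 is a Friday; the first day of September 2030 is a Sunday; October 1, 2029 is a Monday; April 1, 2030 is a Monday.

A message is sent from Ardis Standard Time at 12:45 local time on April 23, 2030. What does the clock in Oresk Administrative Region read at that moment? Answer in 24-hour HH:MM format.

1 March 2030 is a Friday, so the first Sunday is March 3.
1 September 2030 is a Sunday, so the first Sunday is September 1 and the fourth is September 22.
April 23, 2030 lies within the daylight-saving period (3 March – 22 September), so Ardis Standard Time is on daylight time, UTC−01:00.
12:45 Ardis Standard Time + 1h = 13:45 UTC.
1 October 2029 is a Monday, so the first Saturday is October 6 and the fourth is October 27.
1 April 2030 is a Monday, so the first Sunday is April 7 and the third is April 21.
At the standard offset (UTC+01:00), 13:45 UTC + 1h = 14:45 Oresk Administrative Region standard time.
Daylight saving runs 27 October 2029 – 21 April 2030; the standard-time date in Oresk Administrative Region, April 23, 2030, is outside that window, so Oresk Administrative Region is on standard time at UTC+01:00.
13:45 UTC + 1h = 14:45 Oresk Administrative Region.

14:45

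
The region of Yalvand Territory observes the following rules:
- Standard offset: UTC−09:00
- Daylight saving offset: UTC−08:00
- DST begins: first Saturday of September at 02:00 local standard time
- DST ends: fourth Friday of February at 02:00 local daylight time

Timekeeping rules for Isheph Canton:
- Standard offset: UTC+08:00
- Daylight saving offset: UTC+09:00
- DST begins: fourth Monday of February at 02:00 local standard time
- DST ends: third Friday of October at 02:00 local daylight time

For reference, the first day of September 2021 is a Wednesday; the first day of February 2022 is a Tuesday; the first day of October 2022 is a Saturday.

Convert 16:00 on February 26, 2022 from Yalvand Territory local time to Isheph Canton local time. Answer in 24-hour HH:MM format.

09:00

1 September 2021 is a Wednesday, so the first Saturday is September 4.
1 February 2022 is a Tuesday, so the first Friday is February 4 and the fourth is February 25.
February 26, 2022 does not fall between 4 September 2021 and 25 February 2022, so daylight saving is not in effect and Yalvand Territory is at UTC−09:00.
16:00 Yalvand Territory + 9h = 01:00 UTC (rolling into the next day, 27 February 2022).
1 February 2022 is a Tuesday, so the first Monday is February 7 and the fourth is February 28.
1 October 2022 is a Saturday, so the first Friday is October 7 and the third is October 21.
At the standard offset (UTC+08:00), 01:00 UTC + 8h = 09:00 Isheph Canton standard time.
The standard-time date in Isheph Canton, February 27, 2022, does not fall between 28 February and 21 October, so daylight saving is not in effect and Isheph Canton is at UTC+08:00.
01:00 UTC + 8h = 09:00 Isheph Canton.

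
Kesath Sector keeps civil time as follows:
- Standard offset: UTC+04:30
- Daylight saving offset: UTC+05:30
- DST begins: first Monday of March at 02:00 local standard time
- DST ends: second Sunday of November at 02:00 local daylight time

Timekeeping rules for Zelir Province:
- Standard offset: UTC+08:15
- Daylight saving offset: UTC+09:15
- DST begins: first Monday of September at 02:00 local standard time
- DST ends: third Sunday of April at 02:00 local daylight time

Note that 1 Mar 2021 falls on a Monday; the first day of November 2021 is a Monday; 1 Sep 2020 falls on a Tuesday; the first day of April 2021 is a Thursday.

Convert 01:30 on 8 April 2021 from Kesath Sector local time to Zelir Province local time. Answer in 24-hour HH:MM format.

1 March 2021 is a Monday, so the first Monday is March 1.
1 November 2021 is a Monday, so the first Sunday is November 7 and the second is November 14.
Daylight saving runs 1 March – 14 November; 8 April 2021 is inside that window, so Kesath Sector is at UTC+05:30.
01:30 Kesath Sector − 5h30m = 20:00 UTC (rolling into the previous day, 7 April 2021).
1 September 2020 is a Tuesday, so the first Monday is September 7.
1 April 2021 is a Thursday, so the first Sunday is April 4 and the third is April 18.
At the standard offset (UTC+08:15), 20:00 UTC + 8h15m = 04:15 Zelir Province standard time (rolling into the next day, 8 April 2021).
The standard-time date in Zelir Province, 8 April 2021, falls between 7 September 2020 and 18 April 2021, so daylight saving is in effect and Zelir Province is at UTC+09:15.
20:00 UTC + 9h15m = 05:15 Zelir Province (rolling into the next day, 8 April 2021).

05:15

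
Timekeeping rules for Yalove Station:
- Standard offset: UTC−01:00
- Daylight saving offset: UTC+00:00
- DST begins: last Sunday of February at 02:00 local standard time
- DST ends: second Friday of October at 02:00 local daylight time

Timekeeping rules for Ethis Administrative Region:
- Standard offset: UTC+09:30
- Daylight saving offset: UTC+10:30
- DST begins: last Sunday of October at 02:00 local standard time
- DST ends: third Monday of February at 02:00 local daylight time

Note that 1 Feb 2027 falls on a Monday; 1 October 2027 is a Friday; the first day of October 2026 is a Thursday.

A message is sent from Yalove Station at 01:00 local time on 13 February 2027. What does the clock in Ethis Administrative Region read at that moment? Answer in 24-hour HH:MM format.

12:30

1 February 2027 is a Monday, so Sundays fall on 7, 14, 21, 28; the last is February 28.
1 October 2027 is a Friday, so the first Friday is October 1 and the second is October 8.
13 February 2027 is outside the daylight-saving period (28 February – 8 October), so Yalove Station is on standard time, UTC−01:00.
01:00 Yalove Station + 1h = 02:00 UTC.
1 October 2026 is a Thursday, so Sundays fall on 4, 11, 18, 25; the last is October 25.
1 February 2027 is a Monday, so the first Monday is February 1 and the third is February 15.
At the standard offset (UTC+09:30), 02:00 UTC + 9h30m = 11:30 Ethis Administrative Region standard time.
Daylight saving runs 25 October 2026 – 15 February 2027; the standard-time date in Ethis Administrative Region, 13 February 2027, is inside that window, so Ethis Administrative Region is at UTC+10:30.
02:00 UTC + 10h30m = 12:30 Ethis Administrative Region.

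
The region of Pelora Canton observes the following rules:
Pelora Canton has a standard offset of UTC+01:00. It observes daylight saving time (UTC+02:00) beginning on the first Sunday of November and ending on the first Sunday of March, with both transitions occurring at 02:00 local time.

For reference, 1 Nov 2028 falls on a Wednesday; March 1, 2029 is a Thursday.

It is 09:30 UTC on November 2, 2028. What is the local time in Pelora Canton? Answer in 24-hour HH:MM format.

1 November 2028 is a Wednesday, so the first Sunday is November 5.
1 March 2029 is a Thursday, so the first Sunday is March 4.
At the standard offset (UTC+01:00), 09:30 UTC + 1h = 10:30 Pelora Canton standard time.
Daylight saving runs 5 November 2028 – 4 March 2029; the standard-time date in Pelora Canton, November 2, 2028, is outside that window, so Pelora Canton is on standard time at UTC+01:00.
09:30 UTC + 1h = 10:30 local.

10:30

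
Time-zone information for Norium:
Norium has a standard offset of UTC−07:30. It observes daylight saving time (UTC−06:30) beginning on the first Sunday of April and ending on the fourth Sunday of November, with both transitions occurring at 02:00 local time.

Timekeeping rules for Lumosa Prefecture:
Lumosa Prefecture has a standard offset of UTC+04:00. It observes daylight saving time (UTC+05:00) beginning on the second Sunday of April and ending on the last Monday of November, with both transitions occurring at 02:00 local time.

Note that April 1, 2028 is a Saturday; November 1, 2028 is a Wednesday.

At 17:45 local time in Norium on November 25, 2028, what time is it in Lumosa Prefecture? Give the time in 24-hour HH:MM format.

05:15

1 April 2028 is a Saturday, so the first Sunday is April 2.
1 November 2028 is a Wednesday, so the first Sunday is November 5 and the fourth is November 26.
Daylight saving runs 2 April – 26 November; November 25, 2028 is inside that window, so Norium is at UTC−06:30.
17:45 Norium + 6h30m = 00:15 UTC (rolling into the next day, 26 November 2028).
1 April 2028 is a Saturday, so the first Sunday is April 2 and the second is April 9.
1 November 2028 is a Wednesday, so Mondays fall on 6, 13, 20, 27; the last is November 27.
At the standard offset (UTC+04:00), 00:15 UTC + 4h = 04:15 Lumosa Prefecture standard time.
The standard-time date in Lumosa Prefecture, November 26, 2028, falls between 9 April and 27 November, so daylight saving is in effect and Lumosa Prefecture is at UTC+05:00.
00:15 UTC + 5h = 05:15 Lumosa Prefecture.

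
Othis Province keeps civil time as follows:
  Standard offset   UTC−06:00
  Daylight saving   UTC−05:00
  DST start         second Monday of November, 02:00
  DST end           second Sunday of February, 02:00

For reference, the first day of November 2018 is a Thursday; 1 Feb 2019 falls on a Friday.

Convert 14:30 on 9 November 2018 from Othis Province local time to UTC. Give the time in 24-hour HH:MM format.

20:30

1 November 2018 is a Thursday, so the first Monday is November 5 and the second is November 12.
1 February 2019 is a Friday, so the first Sunday is February 3 and the second is February 10.
9 November 2018 is outside the daylight-saving period (12 November 2018 – 10 February 2019), so Othis Province is on standard time, UTC−06:00.
14:30 local + 6h = 20:30 UTC.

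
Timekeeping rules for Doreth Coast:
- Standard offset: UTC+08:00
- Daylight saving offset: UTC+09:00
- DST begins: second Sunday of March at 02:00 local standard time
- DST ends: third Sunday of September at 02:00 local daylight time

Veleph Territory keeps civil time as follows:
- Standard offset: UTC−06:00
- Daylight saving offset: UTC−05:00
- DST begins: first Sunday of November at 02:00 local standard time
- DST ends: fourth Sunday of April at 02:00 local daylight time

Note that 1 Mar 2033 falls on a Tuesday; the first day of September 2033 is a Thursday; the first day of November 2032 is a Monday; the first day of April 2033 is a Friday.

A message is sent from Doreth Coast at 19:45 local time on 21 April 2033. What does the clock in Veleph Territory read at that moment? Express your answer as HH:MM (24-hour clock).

1 March 2033 is a Tuesday, so the first Sunday is March 6 and the second is March 13.
1 September 2033 is a Thursday, so the first Sunday is September 4 and the third is September 18.
21 April 2033 falls between 13 March and 18 September, so daylight saving is in effect and Doreth Coast is at UTC+09:00.
19:45 Doreth Coast − 9h = 10:45 UTC.
1 November 2032 is a Monday, so the first Sunday is November 7.
1 April 2033 is a Friday, so the first Sunday is April 3 and the fourth is April 24.
At the standard offset (UTC−06:00), 10:45 UTC − 6h = 04:45 Veleph Territory standard time.
The standard-time date in Veleph Territory, 21 April 2033, lies within the daylight-saving period (7 November 2032 – 24 April 2033), so Veleph Territory is on daylight time, UTC−05:00.
10:45 UTC − 5h = 05:45 Veleph Territory.

05:45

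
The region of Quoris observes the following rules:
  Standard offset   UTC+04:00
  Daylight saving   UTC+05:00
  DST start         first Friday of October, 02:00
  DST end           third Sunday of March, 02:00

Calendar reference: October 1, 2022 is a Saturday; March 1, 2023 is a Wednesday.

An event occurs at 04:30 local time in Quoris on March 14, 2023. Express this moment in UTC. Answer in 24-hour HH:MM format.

23:30

1 October 2022 is a Saturday, so the first Friday is October 7.
1 March 2023 is a Wednesday, so the first Sunday is March 5 and the third is March 19.
Daylight saving runs 7 October 2022 – 19 March 2023; March 14, 2023 is inside that window, so Quoris is at UTC+05:00.
04:30 local − 5h = 23:30 UTC (rolling into the previous day, 13 March 2023).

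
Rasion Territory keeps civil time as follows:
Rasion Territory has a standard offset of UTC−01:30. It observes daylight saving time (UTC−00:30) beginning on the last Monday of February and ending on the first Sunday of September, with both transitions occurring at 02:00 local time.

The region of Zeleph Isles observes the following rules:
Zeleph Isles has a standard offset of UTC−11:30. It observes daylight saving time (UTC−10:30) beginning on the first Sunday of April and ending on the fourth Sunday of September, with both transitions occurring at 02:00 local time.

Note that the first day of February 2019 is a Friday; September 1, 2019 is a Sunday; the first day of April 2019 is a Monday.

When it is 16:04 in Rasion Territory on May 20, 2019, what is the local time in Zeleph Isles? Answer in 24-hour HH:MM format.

06:04

1 February 2019 is a Friday, so Mondays fall on 4, 11, 18, 25; the last is February 25.
1 September 2019 is a Sunday, so the first Sunday is September 1.
May 20, 2019 falls between 25 February and 1 September, so daylight saving is in effect and Rasion Territory is at UTC−00:30.
16:04 Rasion Territory + 0h30m = 16:34 UTC.
1 April 2019 is a Monday, so the first Sunday is April 7.
1 September 2019 is a Sunday, so the first Sunday is September 1 and the fourth is September 22.
At the standard offset (UTC−11:30), 16:34 UTC − 11h30m = 05:04 Zeleph Isles standard time.
Daylight saving runs 7 April – 22 September; the standard-time date in Zeleph Isles, May 20, 2019, is inside that window, so Zeleph Isles is at UTC−10:30.
16:34 UTC − 10h30m = 06:04 Zeleph Isles.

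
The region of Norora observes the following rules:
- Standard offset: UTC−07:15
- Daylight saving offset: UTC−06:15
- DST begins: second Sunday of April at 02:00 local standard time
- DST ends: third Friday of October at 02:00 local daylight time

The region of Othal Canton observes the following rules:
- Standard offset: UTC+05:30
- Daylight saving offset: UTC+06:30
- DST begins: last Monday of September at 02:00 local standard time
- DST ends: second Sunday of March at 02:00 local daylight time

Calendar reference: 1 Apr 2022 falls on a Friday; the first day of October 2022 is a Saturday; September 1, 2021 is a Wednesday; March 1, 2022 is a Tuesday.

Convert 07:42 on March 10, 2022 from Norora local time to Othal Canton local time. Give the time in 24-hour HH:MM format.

1 April 2022 is a Friday, so the first Sunday is April 3 and the second is April 10.
1 October 2022 is a Saturday, so the first Friday is October 7 and the third is October 21.
Daylight saving runs 10 April – 21 October; March 10, 2022 is outside that window, so Norora is on standard time at UTC−07:15.
07:42 Norora + 7h15m = 14:57 UTC.
1 September 2021 is a Wednesday, so Mondays fall on 6, 13, 20, 27; the last is September 27.
1 March 2022 is a Tuesday, so the first Sunday is March 6 and the second is March 13.
At the standard offset (UTC+05:30), 14:57 UTC + 5h30m = 20:27 Othal Canton standard time.
Daylight saving runs 27 September 2021 – 13 March 2022; the standard-time date in Othal Canton, March 10, 2022, is inside that window, so Othal Canton is at UTC+06:30.
14:57 UTC + 6h30m = 21:27 Othal Canton.

21:27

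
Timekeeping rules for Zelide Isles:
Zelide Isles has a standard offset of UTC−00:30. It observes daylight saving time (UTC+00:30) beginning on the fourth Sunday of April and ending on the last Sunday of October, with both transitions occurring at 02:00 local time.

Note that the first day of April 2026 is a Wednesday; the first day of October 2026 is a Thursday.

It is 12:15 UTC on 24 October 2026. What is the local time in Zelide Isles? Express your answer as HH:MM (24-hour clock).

1 April 2026 is a Wednesday, so the first Sunday is April 5 and the fourth is April 26.
1 October 2026 is a Thursday, so Sundays fall on 4, 11, 18, 25; the last is October 25.
At the standard offset (UTC−00:30), 12:15 UTC − 0h30m = 11:45 Zelide Isles standard time.
Daylight saving runs 26 April – 25 October; the standard-time date in Zelide Isles, 24 October 2026, is inside that window, so Zelide Isles is at UTC+00:30.
12:15 UTC + 0h30m = 12:45 local.

12:45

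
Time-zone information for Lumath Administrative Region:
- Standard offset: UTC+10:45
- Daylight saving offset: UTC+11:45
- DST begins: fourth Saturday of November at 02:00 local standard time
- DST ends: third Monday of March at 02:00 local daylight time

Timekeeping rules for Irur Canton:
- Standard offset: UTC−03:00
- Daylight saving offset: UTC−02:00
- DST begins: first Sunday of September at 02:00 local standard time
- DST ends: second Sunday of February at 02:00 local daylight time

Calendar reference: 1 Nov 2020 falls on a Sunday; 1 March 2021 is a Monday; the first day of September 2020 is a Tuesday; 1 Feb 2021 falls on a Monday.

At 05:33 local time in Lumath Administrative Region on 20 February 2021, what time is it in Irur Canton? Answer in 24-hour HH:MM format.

14:48

1 November 2020 is a Sunday, so the first Saturday is November 7 and the fourth is November 28.
1 March 2021 is a Monday, so the first Monday is March 1 and the third is March 15.
20 February 2021 lies within the daylight-saving period (28 November 2020 – 15 March 2021), so Lumath Administrative Region is on daylight time, UTC+11:45.
05:33 Lumath Administrative Region − 11h45m = 17:48 UTC (rolling into the previous day, 19 February 2021).
1 September 2020 is a Tuesday, so the first Sunday is September 6.
1 February 2021 is a Monday, so the first Sunday is February 7 and the second is February 14.
At the standard offset (UTC−03:00), 17:48 UTC − 3h = 14:48 Irur Canton standard time.
Daylight saving runs 6 September 2020 – 14 February 2021; the standard-time date in Irur Canton, 19 February 2021, is outside that window, so Irur Canton is on standard time at UTC−03:00.
17:48 UTC − 3h = 14:48 Irur Canton.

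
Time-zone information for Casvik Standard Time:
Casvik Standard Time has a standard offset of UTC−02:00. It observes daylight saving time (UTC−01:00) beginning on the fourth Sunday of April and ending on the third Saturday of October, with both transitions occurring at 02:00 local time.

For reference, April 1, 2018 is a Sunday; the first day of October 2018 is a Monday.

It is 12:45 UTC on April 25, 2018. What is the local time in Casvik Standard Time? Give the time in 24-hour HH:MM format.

1 April 2018 is a Sunday, so the first Sunday is April 1 and the fourth is April 22.
1 October 2018 is a Monday, so the first Saturday is October 6 and the third is October 20.
At the standard offset (UTC−02:00), 12:45 UTC − 2h = 10:45 Casvik Standard Time standard time.
Daylight saving runs 22 April – 20 October; the standard-time date in Casvik Standard Time, April 25, 2018, is inside that window, so Casvik Standard Time is at UTC−01:00.
12:45 UTC − 1h = 11:45 local.

11:45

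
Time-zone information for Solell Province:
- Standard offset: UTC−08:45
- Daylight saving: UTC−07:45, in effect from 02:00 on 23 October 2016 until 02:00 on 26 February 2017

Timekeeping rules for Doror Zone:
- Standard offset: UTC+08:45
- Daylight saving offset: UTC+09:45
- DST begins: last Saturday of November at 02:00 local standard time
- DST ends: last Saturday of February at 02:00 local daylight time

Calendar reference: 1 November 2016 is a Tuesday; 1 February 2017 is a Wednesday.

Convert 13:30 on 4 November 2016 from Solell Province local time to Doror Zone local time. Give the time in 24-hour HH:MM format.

Daylight saving runs 23 October 2016 – 26 February 2017; 4 November 2016 is inside that window, so Solell Province is at UTC−07:45.
13:30 Solell Province + 7h45m = 21:15 UTC.
1 November 2016 is a Tuesday, so Saturdays fall on 5, 12, 19, 26; the last is November 26.
1 February 2017 is a Wednesday, so Saturdays fall on 4, 11, 18, 25; the last is February 25.
At the standard offset (UTC+08:45), 21:15 UTC + 8h45m = 06:00 Doror Zone standard time (rolling into the next day, 5 November 2016).
Daylight saving runs 26 November 2016 – 25 February 2017; the standard-time date in Doror Zone, 5 November 2016, is outside that window, so Doror Zone is on standard time at UTC+08:45.
21:15 UTC + 8h45m = 06:00 Doror Zone (rolling into the next day, 5 November 2016).

06:00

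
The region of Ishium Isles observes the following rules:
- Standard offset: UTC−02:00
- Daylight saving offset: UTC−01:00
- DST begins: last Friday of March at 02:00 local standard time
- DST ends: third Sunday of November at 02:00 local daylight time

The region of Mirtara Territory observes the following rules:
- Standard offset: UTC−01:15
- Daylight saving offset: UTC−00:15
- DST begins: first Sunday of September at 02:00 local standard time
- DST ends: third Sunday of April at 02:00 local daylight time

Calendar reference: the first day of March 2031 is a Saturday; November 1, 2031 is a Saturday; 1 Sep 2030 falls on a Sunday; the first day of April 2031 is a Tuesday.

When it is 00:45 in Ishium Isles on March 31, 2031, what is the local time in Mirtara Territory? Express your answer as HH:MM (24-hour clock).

1 March 2031 is a Saturday, so Fridays fall on 7, 14, 21, 28; the last is March 28.
1 November 2031 is a Saturday, so the first Sunday is November 2 and the third is November 16.
March 31, 2031 falls between 28 March and 16 November, so daylight saving is in effect and Ishium Isles is at UTC−01:00.
00:45 Ishium Isles + 1h = 01:45 UTC.
1 September 2030 is a Sunday, so the first Sunday is September 1.
1 April 2031 is a Tuesday, so the first Sunday is April 6 and the third is April 20.
At the standard offset (UTC−01:15), 01:45 UTC − 1h15m = 00:30 Mirtara Territory standard time.
The standard-time date in Mirtara Territory, March 31, 2031, falls between 1 September 2030 and 20 April 2031, so daylight saving is in effect and Mirtara Territory is at UTC−00:15.
01:45 UTC − 0h15m = 01:30 Mirtara Territory.

01:30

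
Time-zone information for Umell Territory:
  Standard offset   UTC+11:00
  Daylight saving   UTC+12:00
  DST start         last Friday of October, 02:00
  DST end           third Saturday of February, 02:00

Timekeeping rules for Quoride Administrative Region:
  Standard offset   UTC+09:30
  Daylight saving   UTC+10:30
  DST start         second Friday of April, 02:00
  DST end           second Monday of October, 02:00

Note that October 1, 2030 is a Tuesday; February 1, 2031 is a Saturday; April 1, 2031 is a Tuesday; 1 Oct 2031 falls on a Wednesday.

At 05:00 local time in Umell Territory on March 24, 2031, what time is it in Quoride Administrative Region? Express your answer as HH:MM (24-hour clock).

1 October 2030 is a Tuesday, so Fridays fall on 4, 11, 18, 25; the last is October 25.
1 February 2031 is a Saturday, so the first Saturday is February 1 and the third is February 15.
Daylight saving runs 25 October 2030 – 15 February 2031; March 24, 2031 is outside that window, so Umell Territory is on standard time at UTC+11:00.
05:00 Umell Territory − 11h = 18:00 UTC (rolling into the previous day, 23 March 2031).
1 April 2031 is a Tuesday, so the first Friday is April 4 and the second is April 11.
1 October 2031 is a Wednesday, so the first Monday is October 6 and the second is October 13.
At the standard offset (UTC+09:30), 18:00 UTC + 9h30m = 03:30 Quoride Administrative Region standard time (rolling into the next day, 24 March 2031).
Daylight saving runs 11 April – 13 October; the standard-time date in Quoride Administrative Region, March 24, 2031, is outside that window, so Quoride Administrative Region is on standard time at UTC+09:30.
18:00 UTC + 9h30m = 03:30 Quoride Administrative Region (rolling into the next day, 24 March 2031).

03:30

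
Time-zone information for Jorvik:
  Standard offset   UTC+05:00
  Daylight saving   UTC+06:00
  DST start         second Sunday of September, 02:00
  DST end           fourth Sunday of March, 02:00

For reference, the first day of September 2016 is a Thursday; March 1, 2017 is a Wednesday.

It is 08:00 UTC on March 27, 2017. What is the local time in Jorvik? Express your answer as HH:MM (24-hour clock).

13:00

1 September 2016 is a Thursday, so the first Sunday is September 4 and the second is September 11.
1 March 2017 is a Wednesday, so the first Sunday is March 5 and the fourth is March 26.
At the standard offset (UTC+05:00), 08:00 UTC + 5h = 13:00 Jorvik standard time.
The standard-time date in Jorvik, March 27, 2017, is outside the daylight-saving period (11 September 2016 – 26 March 2017), so Jorvik is on standard time, UTC+05:00.
08:00 UTC + 5h = 13:00 local.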